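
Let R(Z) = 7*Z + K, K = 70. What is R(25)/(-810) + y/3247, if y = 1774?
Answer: 128285/526014 ≈ 0.24388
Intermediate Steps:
R(Z) = 70 + 7*Z (R(Z) = 7*Z + 70 = 70 + 7*Z)
R(25)/(-810) + y/3247 = (70 + 7*25)/(-810) + 1774/3247 = (70 + 175)*(-1/810) + 1774*(1/3247) = 245*(-1/810) + 1774/3247 = -49/162 + 1774/3247 = 128285/526014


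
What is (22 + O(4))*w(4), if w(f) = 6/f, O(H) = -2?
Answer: 30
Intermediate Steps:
(22 + O(4))*w(4) = (22 - 2)*(6/4) = 20*(6*(1/4)) = 20*(3/2) = 30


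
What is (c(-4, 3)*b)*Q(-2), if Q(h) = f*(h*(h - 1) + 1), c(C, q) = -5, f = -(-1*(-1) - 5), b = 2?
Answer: -280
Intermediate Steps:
f = 4 (f = -(1 - 5) = -1*(-4) = 4)
Q(h) = 4 + 4*h*(-1 + h) (Q(h) = 4*(h*(h - 1) + 1) = 4*(h*(-1 + h) + 1) = 4*(1 + h*(-1 + h)) = 4 + 4*h*(-1 + h))
(c(-4, 3)*b)*Q(-2) = (-5*2)*(4 - 4*(-2) + 4*(-2)²) = -10*(4 + 8 + 4*4) = -10*(4 + 8 + 16) = -10*28 = -280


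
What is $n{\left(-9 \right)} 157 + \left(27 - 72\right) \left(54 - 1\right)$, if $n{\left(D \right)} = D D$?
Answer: $10332$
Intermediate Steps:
$n{\left(D \right)} = D^{2}$
$n{\left(-9 \right)} 157 + \left(27 - 72\right) \left(54 - 1\right) = \left(-9\right)^{2} \cdot 157 + \left(27 - 72\right) \left(54 - 1\right) = 81 \cdot 157 - 2385 = 12717 - 2385 = 10332$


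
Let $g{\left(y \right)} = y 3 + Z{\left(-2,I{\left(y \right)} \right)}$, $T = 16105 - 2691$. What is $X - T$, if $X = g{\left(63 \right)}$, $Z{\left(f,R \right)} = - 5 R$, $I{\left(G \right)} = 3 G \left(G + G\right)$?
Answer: $-132295$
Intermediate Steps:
$I{\left(G \right)} = 6 G^{2}$ ($I{\left(G \right)} = 3 G 2 G = 6 G^{2}$)
$T = 13414$
$g{\left(y \right)} = - 30 y^{2} + 3 y$ ($g{\left(y \right)} = y 3 - 5 \cdot 6 y^{2} = 3 y - 30 y^{2} = - 30 y^{2} + 3 y$)
$X = -118881$ ($X = 3 \cdot 63 \left(1 - 630\right) = 3 \cdot 63 \left(-629\right) = -118881$)
$X - T = -118881 - 13414 = -132295$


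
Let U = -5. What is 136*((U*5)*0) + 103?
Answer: 103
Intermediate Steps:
136*((U*5)*0) + 103 = 136*(-5*5*0) + 103 = 136*(-25*0) + 103 = 136*0 + 103 = 0 + 103 = 103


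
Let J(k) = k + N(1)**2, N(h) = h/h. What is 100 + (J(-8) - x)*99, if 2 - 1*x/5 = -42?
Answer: -22373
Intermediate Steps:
x = 220 (x = 10 - 5*(-42) = 10 + 210 = 220)
N(h) = 1
J(k) = 1 + k (J(k) = k + 1**2 = k + 1 = 1 + k)
100 + (J(-8) - x)*99 = 100 + ((1 - 8) - 1*220)*99 = 100 + (-7 - 220)*99 = 100 - 227*99 = 100 - 22473 = -22373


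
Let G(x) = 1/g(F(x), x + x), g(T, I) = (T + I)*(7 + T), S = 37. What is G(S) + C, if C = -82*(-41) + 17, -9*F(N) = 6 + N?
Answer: 42102421/12460 ≈ 3379.0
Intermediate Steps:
F(N) = -⅔ - N/9 (F(N) = -(6 + N)/9 = -⅔ - N/9)
C = 3379 (C = 3362 + 17 = 3379)
g(T, I) = (7 + T)*(I + T) (g(T, I) = (I + T)*(7 + T) = (7 + T)*(I + T))
G(x) = 1/(-14/3 + (-⅔ - x/9)² + 119*x/9 + 2*x*(-⅔ - x/9)) (G(x) = 1/((-⅔ - x/9)² + 7*(x + x) + 7*(-⅔ - x/9) + (x + x)*(-⅔ - x/9)) = 1/((-⅔ - x/9)² + 7*(2*x) + (-14/3 - 7*x/9) + (2*x)*(-⅔ - x/9)) = 1/((-⅔ - x/9)² + 14*x + (-14/3 - 7*x/9) + 2*x*(-⅔ - x/9)) = 1/(-14/3 + (-⅔ - x/9)² + 119*x/9 + 2*x*(-⅔ - x/9)))
G(S) + C = -81/(342 - 975*37 + 17*37²) + 3379 = -81/(342 - 36075 + 17*1369) + 3379 = -81/(342 - 36075 + 23273) + 3379 = -81/(-12460) + 3379 = -81*(-1/12460) + 3379 = 81/12460 + 3379 = 42102421/12460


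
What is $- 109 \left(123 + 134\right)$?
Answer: $-28013$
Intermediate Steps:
$- 109 \left(123 + 134\right) = \left(-109\right) 257 = -28013$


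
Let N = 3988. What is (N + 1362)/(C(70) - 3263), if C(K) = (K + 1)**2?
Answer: 2675/889 ≈ 3.0090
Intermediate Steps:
C(K) = (1 + K)**2
(N + 1362)/(C(70) - 3263) = (3988 + 1362)/((1 + 70)**2 - 3263) = 5350/(71**2 - 3263) = 5350/(5041 - 3263) = 5350/1778 = 5350*(1/1778) = 2675/889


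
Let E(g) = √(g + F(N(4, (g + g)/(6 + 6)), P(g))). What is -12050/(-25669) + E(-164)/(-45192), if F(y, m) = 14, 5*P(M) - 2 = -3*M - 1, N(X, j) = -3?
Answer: 12050/25669 - 5*I*√6/45192 ≈ 0.46944 - 0.00027101*I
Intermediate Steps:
P(M) = ⅕ - 3*M/5 (P(M) = ⅖ + (-3*M - 1)/5 = ⅖ + (-1 - 3*M)/5 = ⅖ + (-⅕ - 3*M/5) = ⅕ - 3*M/5)
E(g) = √(14 + g) (E(g) = √(g + 14) = √(14 + g))
-12050/(-25669) + E(-164)/(-45192) = -12050/(-25669) + √(14 - 164)/(-45192) = -12050*(-1/25669) + √(-150)*(-1/45192) = 12050/25669 + (5*I*√6)*(-1/45192) = 12050/25669 - 5*I*√6/45192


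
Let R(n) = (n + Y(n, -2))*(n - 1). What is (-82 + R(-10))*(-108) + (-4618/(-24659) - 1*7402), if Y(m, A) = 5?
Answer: -110615656/24659 ≈ -4485.8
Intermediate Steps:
R(n) = (-1 + n)*(5 + n) (R(n) = (n + 5)*(n - 1) = (5 + n)*(-1 + n) = (-1 + n)*(5 + n))
(-82 + R(-10))*(-108) + (-4618/(-24659) - 1*7402) = (-82 + (-5 + (-10)**2 + 4*(-10)))*(-108) + (-4618/(-24659) - 1*7402) = (-82 + (-5 + 100 - 40))*(-108) + (-4618*(-1/24659) - 7402) = (-82 + 55)*(-108) + (4618/24659 - 7402) = -27*(-108) - 182521300/24659 = 2916 - 182521300/24659 = -110615656/24659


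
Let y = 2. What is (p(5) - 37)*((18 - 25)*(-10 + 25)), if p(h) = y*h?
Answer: 2835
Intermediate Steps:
p(h) = 2*h
(p(5) - 37)*((18 - 25)*(-10 + 25)) = (2*5 - 37)*((18 - 25)*(-10 + 25)) = (10 - 37)*(-7*15) = -27*(-105) = 2835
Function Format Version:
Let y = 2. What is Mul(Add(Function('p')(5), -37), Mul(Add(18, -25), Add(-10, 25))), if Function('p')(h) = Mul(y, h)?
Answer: 2835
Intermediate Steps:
Function('p')(h) = Mul(2, h)
Mul(Add(Function('p')(5), -37), Mul(Add(18, -25), Add(-10, 25))) = Mul(Add(Mul(2, 5), -37), Mul(Add(18, -25), Add(-10, 25))) = Mul(Add(10, -37), Mul(-7, 15)) = Mul(-27, -105) = 2835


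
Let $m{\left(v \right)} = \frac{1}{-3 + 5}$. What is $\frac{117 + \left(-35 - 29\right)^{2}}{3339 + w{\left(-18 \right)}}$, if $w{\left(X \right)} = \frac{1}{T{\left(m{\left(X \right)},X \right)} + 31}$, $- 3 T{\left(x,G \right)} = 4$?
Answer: $\frac{374957}{297174} \approx 1.2617$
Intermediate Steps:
$m{\left(v \right)} = \frac{1}{2}$
$T{\left(x,G \right)} = - \frac{4}{3}$ ($T{\left(x,G \right)} = \left(- \frac{1}{3}\right) 4 = - \frac{4}{3}$)
$w{\left(X \right)} = \frac{3}{89}$ ($w{\left(X \right)} = \frac{1}{- \frac{4}{3} + 31} = \frac{1}{\frac{89}{3}} = \frac{3}{89}$)
$\frac{117 + \left(-35 - 29\right)^{2}}{3339 + w{\left(-18 \right)}} = \frac{117 + \left(-35 - 29\right)^{2}}{3339 + \frac{3}{89}} = \frac{117 + \left(-64\right)^{2}}{\frac{297174}{89}} = \left(117 + 4096\right) \frac{89}{297174} = 4213 \cdot \frac{89}{297174} = \frac{374957}{297174}$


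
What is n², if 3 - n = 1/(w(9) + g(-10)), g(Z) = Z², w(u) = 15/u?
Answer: 831744/93025 ≈ 8.9411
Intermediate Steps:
n = 912/305 (n = 3 - 1/(15/9 + (-10)²) = 3 - 1/(15*(⅑) + 100) = 3 - 1/(5/3 + 100) = 3 - 1/305/3 = 3 - 1*3/305 = 3 - 3/305 = 912/305 ≈ 2.9902)
n² = (912/305)² = 831744/93025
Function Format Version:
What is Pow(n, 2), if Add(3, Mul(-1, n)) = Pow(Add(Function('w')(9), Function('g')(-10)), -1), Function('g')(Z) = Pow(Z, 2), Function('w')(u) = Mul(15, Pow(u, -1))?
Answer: Rational(831744, 93025) ≈ 8.9411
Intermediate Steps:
n = Rational(912, 305) (n = Add(3, Mul(-1, Pow(Add(Mul(15, Pow(9, -1)), Pow(-10, 2)), -1))) = Add(3, Mul(-1, Pow(Add(Mul(15, Rational(1, 9)), 100), -1))) = Add(3, Mul(-1, Pow(Add(Rational(5, 3), 100), -1))) = Add(3, Mul(-1, Pow(Rational(305, 3), -1))) = Add(3, Mul(-1, Rational(3, 305))) = Add(3, Rational(-3, 305)) = Rational(912, 305) ≈ 2.9902)
Pow(n, 2) = Pow(Rational(912, 305), 2) = Rational(831744, 93025)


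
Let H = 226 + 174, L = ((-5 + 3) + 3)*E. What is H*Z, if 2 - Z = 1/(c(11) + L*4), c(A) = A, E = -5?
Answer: 7600/9 ≈ 844.44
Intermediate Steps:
L = -5 (L = ((-5 + 3) + 3)*(-5) = (-2 + 3)*(-5) = 1*(-5) = -5)
H = 400
Z = 19/9 (Z = 2 - 1/(11 - 5*4) = 2 - 1/(11 - 20) = 2 - 1/(-9) = 2 - 1*(-1/9) = 2 + 1/9 = 19/9 ≈ 2.1111)
H*Z = 400*(19/9) = 7600/9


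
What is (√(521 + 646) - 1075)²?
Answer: (1075 - √1167)² ≈ 1.0833e+6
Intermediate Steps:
(√(521 + 646) - 1075)² = (√1167 - 1075)² = (-1075 + √1167)²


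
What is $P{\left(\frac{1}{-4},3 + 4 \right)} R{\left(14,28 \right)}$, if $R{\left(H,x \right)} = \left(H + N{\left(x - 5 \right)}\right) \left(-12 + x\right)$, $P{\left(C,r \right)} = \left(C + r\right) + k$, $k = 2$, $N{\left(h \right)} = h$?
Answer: $5180$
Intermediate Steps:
$P{\left(C,r \right)} = 2 + C + r$ ($P{\left(C,r \right)} = \left(C + r\right) + 2 = 2 + C + r$)
$R{\left(H,x \right)} = \left(-12 + x\right) \left(-5 + H + x\right)$ ($R{\left(H,x \right)} = \left(H + \left(x - 5\right)\right) \left(-12 + x\right) = \left(H + \left(-5 + x\right)\right) \left(-12 + x\right) = \left(-5 + H + x\right) \left(-12 + x\right) = \left(-12 + x\right) \left(-5 + H + x\right)$)
$P{\left(\frac{1}{-4},3 + 4 \right)} R{\left(14,28 \right)} = \left(2 + \frac{1}{-4} + \left(3 + 4\right)\right) \left(60 + 28^{2} - 476 - 168 + 14 \cdot 28\right) = \left(2 - \frac{1}{4} + 7\right) \left(60 + 784 - 476 - 168 + 392\right) = \frac{35}{4} \cdot 592 = 5180$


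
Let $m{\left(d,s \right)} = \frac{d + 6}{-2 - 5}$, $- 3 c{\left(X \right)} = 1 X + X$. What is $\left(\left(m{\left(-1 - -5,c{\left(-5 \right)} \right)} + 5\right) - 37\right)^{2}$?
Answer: $\frac{54756}{49} \approx 1117.5$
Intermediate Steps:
$c{\left(X \right)} = - \frac{2 X}{3}$ ($c{\left(X \right)} = - \frac{1 X + X}{3} = - \frac{X + X}{3} = - \frac{2 X}{3}$)
$m{\left(d,s \right)} = - \frac{6}{7} - \frac{d}{7}$ ($m{\left(d,s \right)} = \frac{6 + d}{-7} = \left(6 + d\right) \left(- \frac{1}{7}\right) = - \frac{6}{7} - \frac{d}{7}$)
$\left(\left(m{\left(-1 - -5,c{\left(-5 \right)} \right)} + 5\right) - 37\right)^{2} = \left(\left(\left(- \frac{6}{7} - \frac{-1 - -5}{7}\right) + 5\right) - 37\right)^{2} = \left(\left(\left(- \frac{6}{7} - \frac{-1 + 5}{7}\right) + 5\right) - 37\right)^{2} = \left(\left(\left(- \frac{6}{7} - \frac{4}{7}\right) + 5\right) - 37\right)^{2} = \left(\left(- \frac{10}{7} + 5\right) - 37\right)^{2} = \left(\frac{25}{7} - 37\right)^{2} = \left(- \frac{234}{7}\right)^{2} = \frac{54756}{49}$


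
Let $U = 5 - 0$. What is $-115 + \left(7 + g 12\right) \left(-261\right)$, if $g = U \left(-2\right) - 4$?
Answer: $41906$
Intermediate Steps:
$U = 5$ ($U = 5 + 0 = 5$)
$g = -14$ ($g = 5 \left(-2\right) - 4 = -10 - 4 = -14$)
$-115 + \left(7 + g 12\right) \left(-261\right) = -115 + \left(7 - 168\right) \left(-261\right) = -115 - -42021 = -115 + 42021 = 41906$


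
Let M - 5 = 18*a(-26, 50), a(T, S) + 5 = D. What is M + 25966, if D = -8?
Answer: 25737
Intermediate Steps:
a(T, S) = -13 (a(T, S) = -5 - 8 = -13)
M = -229 (M = 5 + 18*(-13) = 5 - 234 = -229)
M + 25966 = -229 + 25966 = 25737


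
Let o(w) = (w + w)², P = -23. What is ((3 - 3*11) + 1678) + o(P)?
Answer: 3764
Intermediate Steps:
o(w) = 4*w² (o(w) = (2*w)² = 4*w²)
((3 - 3*11) + 1678) + o(P) = ((3 - 3*11) + 1678) + 4*(-23)² = ((3 - 33) + 1678) + 4*529 = (-30 + 1678) + 2116 = 1648 + 2116 = 3764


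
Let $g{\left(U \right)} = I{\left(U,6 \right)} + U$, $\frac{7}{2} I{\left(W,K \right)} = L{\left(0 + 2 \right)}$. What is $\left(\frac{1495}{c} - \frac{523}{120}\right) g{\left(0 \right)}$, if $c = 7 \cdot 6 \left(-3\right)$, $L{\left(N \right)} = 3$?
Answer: $- \frac{40883}{2940} \approx -13.906$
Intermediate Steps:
$c = -126$ ($c = 42 \left(-3\right) = -126$)
$I{\left(W,K \right)} = \frac{6}{7}$ ($I{\left(W,K \right)} = \frac{2}{7} \cdot 3 = \frac{6}{7}$)
$g{\left(U \right)} = \frac{6}{7} + U$
$\left(\frac{1495}{c} - \frac{523}{120}\right) g{\left(0 \right)} = \left(\frac{1495}{-126} - \frac{523}{120}\right) \left(\frac{6}{7} + 0\right) = \left(1495 \left(- \frac{1}{126}\right) - \frac{523}{120}\right) \frac{6}{7} = \left(- \frac{1495}{126} - \frac{523}{120}\right) \frac{6}{7} = \left(- \frac{40883}{2520}\right) \frac{6}{7} = - \frac{40883}{2940}$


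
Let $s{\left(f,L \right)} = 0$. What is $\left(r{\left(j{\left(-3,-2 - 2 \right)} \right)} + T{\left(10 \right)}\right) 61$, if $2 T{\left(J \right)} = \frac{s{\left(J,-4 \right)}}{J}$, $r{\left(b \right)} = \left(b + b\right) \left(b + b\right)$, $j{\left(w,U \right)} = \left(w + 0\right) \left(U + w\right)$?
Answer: $107604$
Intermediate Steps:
$j{\left(w,U \right)} = w \left(U + w\right)$
$r{\left(b \right)} = 4 b^{2}$ ($r{\left(b \right)} = 2 b 2 b = 4 b^{2}$)
$T{\left(J \right)} = 0$ ($T{\left(J \right)} = \frac{0 \frac{1}{J}}{2} = \frac{1}{2} \cdot 0 = 0$)
$\left(r{\left(j{\left(-3,-2 - 2 \right)} \right)} + T{\left(10 \right)}\right) 61 = \left(4 \left(- 3 \left(\left(-2 - 2\right) - 3\right)\right)^{2} + 0\right) 61 = \left(4 \left(- 3 \left(-4 - 3\right)\right)^{2} + 0\right) 61 = \left(4 \left(\left(-3\right) \left(-7\right)\right)^{2} + 0\right) 61 = \left(4 \cdot 21^{2} + 0\right) 61 = \left(4 \cdot 441 + 0\right) 61 = \left(1764 + 0\right) 61 = 1764 \cdot 61 = 107604$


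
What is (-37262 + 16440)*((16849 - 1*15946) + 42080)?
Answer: -894992026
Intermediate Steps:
(-37262 + 16440)*((16849 - 1*15946) + 42080) = -20822*((16849 - 15946) + 42080) = -20822*(903 + 42080) = -20822*42983 = -894992026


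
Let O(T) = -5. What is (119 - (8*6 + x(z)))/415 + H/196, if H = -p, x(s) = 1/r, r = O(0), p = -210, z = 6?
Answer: 36109/29050 ≈ 1.2430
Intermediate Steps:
r = -5
x(s) = -1/5 (x(s) = 1/(-5) = -1/5)
H = 210 (H = -1*(-210) = 210)
(119 - (8*6 + x(z)))/415 + H/196 = (119 - (8*6 - 1/5))/415 + 210/196 = (119 - (48 - 1/5))*(1/415) + 210*(1/196) = (119 - 1*239/5)*(1/415) + 15/14 = (119 - 239/5)*(1/415) + 15/14 = (356/5)*(1/415) + 15/14 = 356/2075 + 15/14 = 36109/29050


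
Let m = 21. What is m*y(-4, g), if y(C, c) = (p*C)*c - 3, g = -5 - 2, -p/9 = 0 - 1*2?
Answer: 10521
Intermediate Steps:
p = 18 (p = -9*(0 - 1*2) = -9*(0 - 2) = -9*(-2) = 18)
g = -7
y(C, c) = -3 + 18*C*c (y(C, c) = (18*C)*c - 3 = 18*C*c - 3 = -3 + 18*C*c)
m*y(-4, g) = 21*(-3 + 18*(-4)*(-7)) = 21*(-3 + 504) = 21*501 = 10521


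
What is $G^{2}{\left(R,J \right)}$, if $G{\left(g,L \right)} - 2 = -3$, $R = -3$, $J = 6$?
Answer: $1$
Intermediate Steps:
$G{\left(g,L \right)} = -1$ ($G{\left(g,L \right)} = 2 - 3 = -1$)
$G^{2}{\left(R,J \right)} = \left(-1\right)^{2} = 1$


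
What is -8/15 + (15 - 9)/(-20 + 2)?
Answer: -13/15 ≈ -0.86667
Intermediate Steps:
-8/15 + (15 - 9)/(-20 + 2) = (1/15)*(-8) + 6/(-18) = -8/15 + 6*(-1/18) = -8/15 - ⅓ = -13/15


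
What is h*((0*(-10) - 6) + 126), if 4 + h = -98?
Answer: -12240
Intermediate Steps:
h = -102 (h = -4 - 98 = -102)
h*((0*(-10) - 6) + 126) = -102*((0*(-10) - 6) + 126) = -102*((0 - 6) + 126) = -102*(-6 + 126) = -102*120 = -12240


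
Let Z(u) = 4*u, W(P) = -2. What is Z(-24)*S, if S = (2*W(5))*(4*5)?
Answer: 7680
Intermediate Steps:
S = -80 (S = (2*(-2))*(4*5) = -4*20 = -80)
Z(-24)*S = (4*(-24))*(-80) = -96*(-80) = 7680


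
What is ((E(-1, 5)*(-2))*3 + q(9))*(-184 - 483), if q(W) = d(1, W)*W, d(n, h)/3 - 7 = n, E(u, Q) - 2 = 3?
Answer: -124062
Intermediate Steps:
E(u, Q) = 5 (E(u, Q) = 2 + 3 = 5)
d(n, h) = 21 + 3*n
q(W) = 24*W (q(W) = (21 + 3*1)*W = (21 + 3)*W = 24*W)
((E(-1, 5)*(-2))*3 + q(9))*(-184 - 483) = ((5*(-2))*3 + 24*9)*(-184 - 483) = (-10*3 + 216)*(-667) = (-30 + 216)*(-667) = 186*(-667) = -124062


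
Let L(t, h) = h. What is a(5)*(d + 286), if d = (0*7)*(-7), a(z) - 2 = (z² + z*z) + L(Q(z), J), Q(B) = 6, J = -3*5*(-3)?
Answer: 27742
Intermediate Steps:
J = 45 (J = -15*(-3) = 45)
a(z) = 47 + 2*z² (a(z) = 2 + ((z² + z*z) + 45) = 2 + ((z² + z²) + 45) = 2 + (2*z² + 45) = 2 + (45 + 2*z²) = 47 + 2*z²)
d = 0 (d = 0*(-7) = 0)
a(5)*(d + 286) = (47 + 2*5²)*(0 + 286) = (47 + 2*25)*286 = (47 + 50)*286 = 97*286 = 27742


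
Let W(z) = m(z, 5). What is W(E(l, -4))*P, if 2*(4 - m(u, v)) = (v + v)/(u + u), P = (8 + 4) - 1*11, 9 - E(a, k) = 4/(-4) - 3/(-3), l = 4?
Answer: 67/18 ≈ 3.7222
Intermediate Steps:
E(a, k) = 9 (E(a, k) = 9 - (4/(-4) - 3/(-3)) = 9 - (4*(-¼) - 3*(-⅓)) = 9 - (-1 + 1) = 9 - 1*0 = 9 + 0 = 9)
P = 1 (P = 12 - 11 = 1)
m(u, v) = 4 - v/(2*u) (m(u, v) = 4 - (v + v)/(2*(u + u)) = 4 - 2*v/(2*(2*u)) = 4 - 2*v*1/(2*u)/2 = 4 - v/(2*u))
W(z) = 4 - 5/(2*z) (W(z) = 4 - ½*5/z = 4 - 5/(2*z))
W(E(l, -4))*P = (4 - 5/2/9)*1 = (4 - 5/2*⅑)*1 = (4 - 5/18)*1 = (67/18)*1 = 67/18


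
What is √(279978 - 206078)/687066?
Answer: 5*√739/343533 ≈ 0.00039566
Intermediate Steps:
√(279978 - 206078)/687066 = √73900*(1/687066) = (10*√739)*(1/687066) = 5*√739/343533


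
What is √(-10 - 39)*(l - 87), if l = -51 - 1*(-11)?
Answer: -889*I ≈ -889.0*I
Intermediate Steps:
l = -40 (l = -51 + 11 = -40)
√(-10 - 39)*(l - 87) = √(-10 - 39)*(-40 - 87) = √(-49)*(-127) = (7*I)*(-127) = -889*I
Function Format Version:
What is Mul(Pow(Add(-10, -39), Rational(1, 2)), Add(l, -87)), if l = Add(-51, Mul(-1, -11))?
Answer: Mul(-889, I) ≈ Mul(-889.00, I)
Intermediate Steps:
l = -40 (l = Add(-51, 11) = -40)
Mul(Pow(Add(-10, -39), Rational(1, 2)), Add(l, -87)) = Mul(Pow(Add(-10, -39), Rational(1, 2)), Add(-40, -87)) = Mul(Pow(-49, Rational(1, 2)), -127) = Mul(Mul(7, I), -127) = Mul(-889, I)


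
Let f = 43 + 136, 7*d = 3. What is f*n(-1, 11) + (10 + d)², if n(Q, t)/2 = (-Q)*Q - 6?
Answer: -117465/49 ≈ -2397.2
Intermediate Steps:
d = 3/7 (d = (⅐)*3 = 3/7 ≈ 0.42857)
f = 179
n(Q, t) = -12 - 2*Q² (n(Q, t) = 2*((-Q)*Q - 6) = 2*(-Q² - 6) = 2*(-6 - Q²) = -12 - 2*Q²)
f*n(-1, 11) + (10 + d)² = 179*(-12 - 2*(-1)²) + (10 + 3/7)² = 179*(-12 - 2*1) + (73/7)² = 179*(-12 - 2) + 5329/49 = 179*(-14) + 5329/49 = -2506 + 5329/49 = -117465/49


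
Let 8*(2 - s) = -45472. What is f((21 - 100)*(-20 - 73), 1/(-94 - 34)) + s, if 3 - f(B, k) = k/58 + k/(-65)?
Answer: 2745283847/482560 ≈ 5689.0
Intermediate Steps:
s = 5686 (s = 2 - ⅛*(-45472) = 2 + 5684 = 5686)
f(B, k) = 3 - 7*k/3770 (f(B, k) = 3 - (k/58 + k/(-65)) = 3 - (k*(1/58) + k*(-1/65)) = 3 - (k/58 - k/65) = 3 - 7*k/3770)
f((21 - 100)*(-20 - 73), 1/(-94 - 34)) + s = (3 - 7/(3770*(-94 - 34))) + 5686 = (3 - 7/3770/(-128)) + 5686 = (3 - 7/3770*(-1/128)) + 5686 = (3 + 7/482560) + 5686 = 1447687/482560 + 5686 = 2745283847/482560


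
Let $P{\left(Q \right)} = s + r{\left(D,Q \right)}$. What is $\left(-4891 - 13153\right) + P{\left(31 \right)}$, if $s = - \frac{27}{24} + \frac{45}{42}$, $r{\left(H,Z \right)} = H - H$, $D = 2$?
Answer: $- \frac{1010467}{56} \approx -18044.0$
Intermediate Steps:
$r{\left(H,Z \right)} = 0$
$s = - \frac{3}{56}$ ($s = \left(-27\right) \frac{1}{24} + 45 \cdot \frac{1}{42} = - \frac{9}{8} + \frac{15}{14} = - \frac{3}{56} \approx -0.053571$)
$P{\left(Q \right)} = - \frac{3}{56}$ ($P{\left(Q \right)} = - \frac{3}{56} + 0 = - \frac{3}{56}$)
$\left(-4891 - 13153\right) + P{\left(31 \right)} = \left(-4891 - 13153\right) - \frac{3}{56} = -18044 - \frac{3}{56} = - \frac{1010467}{56}$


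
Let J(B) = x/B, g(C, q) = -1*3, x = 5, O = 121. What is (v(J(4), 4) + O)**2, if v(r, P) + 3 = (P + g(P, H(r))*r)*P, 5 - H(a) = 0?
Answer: 14161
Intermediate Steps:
H(a) = 5 (H(a) = 5 - 1*0 = 5 + 0 = 5)
g(C, q) = -3
J(B) = 5/B
v(r, P) = -3 + P*(P - 3*r) (v(r, P) = -3 + (P - 3*r)*P = -3 + P*(P - 3*r))
(v(J(4), 4) + O)**2 = ((-3 + 4**2 - 3*4*5/4) + 121)**2 = ((-3 + 16 - 3*4*5*(1/4)) + 121)**2 = ((-3 + 16 - 3*4*5/4) + 121)**2 = ((-3 + 16 - 15) + 121)**2 = (-2 + 121)**2 = 119**2 = 14161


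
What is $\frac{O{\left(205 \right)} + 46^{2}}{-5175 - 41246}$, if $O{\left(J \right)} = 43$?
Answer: $- \frac{2159}{46421} \approx -0.046509$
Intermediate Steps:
$\frac{O{\left(205 \right)} + 46^{2}}{-5175 - 41246} = \frac{43 + 46^{2}}{-5175 - 41246} = \frac{43 + 2116}{-46421} = 2159 \left(- \frac{1}{46421}\right) = - \frac{2159}{46421}$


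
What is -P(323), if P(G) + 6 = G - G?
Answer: 6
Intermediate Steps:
P(G) = -6 (P(G) = -6 + (G - G) = -6 + 0 = -6)
-P(323) = -1*(-6) = 6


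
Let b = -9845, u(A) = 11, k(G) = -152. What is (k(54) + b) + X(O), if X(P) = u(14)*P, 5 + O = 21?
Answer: -9821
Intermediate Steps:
O = 16 (O = -5 + 21 = 16)
X(P) = 11*P
(k(54) + b) + X(O) = (-152 - 9845) + 11*16 = -9997 + 176 = -9821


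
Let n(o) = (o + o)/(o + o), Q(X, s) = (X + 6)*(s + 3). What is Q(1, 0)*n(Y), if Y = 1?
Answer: 21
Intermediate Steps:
Q(X, s) = (3 + s)*(6 + X) (Q(X, s) = (6 + X)*(3 + s) = (3 + s)*(6 + X))
n(o) = 1 (n(o) = (2*o)/((2*o)) = (2*o)*(1/(2*o)) = 1)
Q(1, 0)*n(Y) = (18 + 3*1 + 6*0 + 1*0)*1 = (18 + 3 + 0 + 0)*1 = 21*1 = 21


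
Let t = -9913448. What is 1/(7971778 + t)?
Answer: -1/1941670 ≈ -5.1502e-7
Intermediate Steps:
1/(7971778 + t) = 1/(7971778 - 9913448) = 1/(-1941670) = -1/1941670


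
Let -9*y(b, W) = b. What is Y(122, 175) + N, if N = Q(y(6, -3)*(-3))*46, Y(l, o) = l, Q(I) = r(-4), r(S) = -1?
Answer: 76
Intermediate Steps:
y(b, W) = -b/9
Q(I) = -1
N = -46 (N = -1*46 = -46)
Y(122, 175) + N = 122 - 46 = 76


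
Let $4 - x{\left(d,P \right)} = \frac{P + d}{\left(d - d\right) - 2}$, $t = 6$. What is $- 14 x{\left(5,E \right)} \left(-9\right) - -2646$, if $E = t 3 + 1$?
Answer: $4662$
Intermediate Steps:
$E = 19$ ($E = 6 \cdot 3 + 1 = 18 + 1 = 19$)
$x{\left(d,P \right)} = 4 + \frac{P}{2} + \frac{d}{2}$ ($x{\left(d,P \right)} = 4 - \frac{P + d}{\left(d - d\right) - 2} = 4 - \frac{P + d}{0 - 2} = 4 - \frac{P + d}{-2} = 4 - \left(P + d\right) \left(- \frac{1}{2}\right) = 4 - \left(- \frac{P}{2} - \frac{d}{2}\right) = 4 + \left(\frac{P}{2} + \frac{d}{2}\right) = 4 + \frac{P}{2} + \frac{d}{2}$)
$- 14 x{\left(5,E \right)} \left(-9\right) - -2646 = - 14 \left(4 + \frac{1}{2} \cdot 19 + \frac{1}{2} \cdot 5\right) \left(-9\right) - -2646 = - 14 \left(4 + \frac{19}{2} + \frac{5}{2}\right) \left(-9\right) + 2646 = \left(-14\right) 16 \left(-9\right) + 2646 = \left(-224\right) \left(-9\right) + 2646 = 2016 + 2646 = 4662$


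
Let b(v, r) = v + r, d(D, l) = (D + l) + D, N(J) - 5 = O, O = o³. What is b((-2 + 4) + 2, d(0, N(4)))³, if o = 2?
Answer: 4913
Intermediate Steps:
O = 8 (O = 2³ = 8)
N(J) = 13 (N(J) = 5 + 8 = 13)
d(D, l) = l + 2*D
b(v, r) = r + v
b((-2 + 4) + 2, d(0, N(4)))³ = ((13 + 2*0) + ((-2 + 4) + 2))³ = ((13 + 0) + (2 + 2))³ = (13 + 4)³ = 17³ = 4913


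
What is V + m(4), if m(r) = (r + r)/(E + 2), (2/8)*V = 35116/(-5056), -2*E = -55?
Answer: -512905/18644 ≈ -27.510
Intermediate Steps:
E = 55/2 (E = -½*(-55) = 55/2 ≈ 27.500)
V = -8779/316 (V = 4*(35116/(-5056)) = 4*(35116*(-1/5056)) = 4*(-8779/1264) = -8779/316 ≈ -27.782)
m(r) = 4*r/59 (m(r) = (r + r)/(55/2 + 2) = (2*r)/(59/2) = (2*r)*(2/59) = 4*r/59)
V + m(4) = -8779/316 + (4/59)*4 = -8779/316 + 16/59 = -512905/18644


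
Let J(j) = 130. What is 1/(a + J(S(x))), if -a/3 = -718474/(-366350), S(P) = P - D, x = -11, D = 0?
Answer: 183175/22735039 ≈ 0.0080569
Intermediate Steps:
S(P) = P (S(P) = P - 1*0 = P + 0 = P)
a = -1077711/183175 (a = -(-2155422)/(-366350) = -(-2155422)*(-1)/366350 = -3*359237/183175 = -1077711/183175 ≈ -5.8835)
1/(a + J(S(x))) = 1/(-1077711/183175 + 130) = 1/(22735039/183175) = 183175/22735039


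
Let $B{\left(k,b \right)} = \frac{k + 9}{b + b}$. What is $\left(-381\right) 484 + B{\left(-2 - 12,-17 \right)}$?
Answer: $- \frac{6269731}{34} \approx -1.844 \cdot 10^{5}$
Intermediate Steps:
$B{\left(k,b \right)} = \frac{9 + k}{2 b}$
$\left(-381\right) 484 + B{\left(-2 - 12,-17 \right)} = \left(-381\right) 484 + \frac{9 - 14}{2 \left(-17\right)} = -184404 + \frac{1}{2} \left(- \frac{1}{17}\right) \left(9 - 14\right) = -184404 + \frac{1}{2} \left(- \frac{1}{17}\right) \left(-5\right) = -184404 + \frac{5}{34} = - \frac{6269731}{34}$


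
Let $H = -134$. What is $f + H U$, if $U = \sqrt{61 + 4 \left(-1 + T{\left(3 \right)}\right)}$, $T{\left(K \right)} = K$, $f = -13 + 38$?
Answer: $25 - 134 \sqrt{69} \approx -1088.1$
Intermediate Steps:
$f = 25$
$U = \sqrt{69}$ ($U = \sqrt{61 + 4 \left(-1 + 3\right)} = \sqrt{61 + 4 \cdot 2} = \sqrt{61 + 8} = \sqrt{69} \approx 8.3066$)
$f + H U = 25 - 134 \sqrt{69}$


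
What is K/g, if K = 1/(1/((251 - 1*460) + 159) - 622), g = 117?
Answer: -50/3638817 ≈ -1.3741e-5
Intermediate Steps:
K = -50/31101 (K = 1/(1/((251 - 460) + 159) - 622) = 1/(1/(-209 + 159) - 622) = 1/(1/(-50) - 622) = 1/(-1/50 - 622) = 1/(-31101/50) = -50/31101 ≈ -0.0016077)
K/g = -50/31101/117 = -50/31101*1/117 = -50/3638817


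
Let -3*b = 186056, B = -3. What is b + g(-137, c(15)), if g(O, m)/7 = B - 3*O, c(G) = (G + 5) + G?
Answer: -177488/3 ≈ -59163.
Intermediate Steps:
b = -186056/3 (b = -⅓*186056 = -186056/3 ≈ -62019.)
c(G) = 5 + 2*G (c(G) = (5 + G) + G = 5 + 2*G)
g(O, m) = -21 - 21*O (g(O, m) = 7*(-3 - 3*O) = -21 - 21*O)
b + g(-137, c(15)) = -186056/3 + (-21 - 21*(-137)) = -186056/3 + (-21 + 2877) = -186056/3 + 2856 = -177488/3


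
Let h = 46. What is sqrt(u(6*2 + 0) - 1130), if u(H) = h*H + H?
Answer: I*sqrt(566) ≈ 23.791*I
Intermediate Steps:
u(H) = 47*H (u(H) = 46*H + H = 47*H)
sqrt(u(6*2 + 0) - 1130) = sqrt(47*(6*2 + 0) - 1130) = sqrt(47*(12 + 0) - 1130) = sqrt(47*12 - 1130) = sqrt(564 - 1130) = sqrt(-566) = I*sqrt(566)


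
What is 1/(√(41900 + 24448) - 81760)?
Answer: -20440/1671157813 - 3*√1843/3342315626 ≈ -1.2270e-5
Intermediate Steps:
1/(√(41900 + 24448) - 81760) = 1/(√66348 - 81760) = 1/(6*√1843 - 81760) = 1/(-81760 + 6*√1843)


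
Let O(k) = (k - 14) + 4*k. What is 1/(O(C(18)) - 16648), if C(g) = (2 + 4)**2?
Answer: -1/16482 ≈ -6.0672e-5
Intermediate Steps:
C(g) = 36 (C(g) = 6**2 = 36)
O(k) = -14 + 5*k (O(k) = (-14 + k) + 4*k = -14 + 5*k)
1/(O(C(18)) - 16648) = 1/((-14 + 5*36) - 16648) = 1/((-14 + 180) - 16648) = 1/(166 - 16648) = 1/(-16482) = -1/16482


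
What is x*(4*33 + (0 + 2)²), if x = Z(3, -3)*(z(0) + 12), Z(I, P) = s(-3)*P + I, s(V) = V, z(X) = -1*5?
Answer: 11424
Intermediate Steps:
z(X) = -5
Z(I, P) = I - 3*P (Z(I, P) = -3*P + I = I - 3*P)
x = 84 (x = (3 - 3*(-3))*(-5 + 12) = (3 + 9)*7 = 12*7 = 84)
x*(4*33 + (0 + 2)²) = 84*(4*33 + (0 + 2)²) = 84*(132 + 2²) = 84*(132 + 4) = 84*136 = 11424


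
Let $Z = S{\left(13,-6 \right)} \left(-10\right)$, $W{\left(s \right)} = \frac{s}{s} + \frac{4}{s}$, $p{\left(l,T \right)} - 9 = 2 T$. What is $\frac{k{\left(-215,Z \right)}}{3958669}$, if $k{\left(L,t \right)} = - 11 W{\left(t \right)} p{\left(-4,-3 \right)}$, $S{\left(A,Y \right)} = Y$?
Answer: $- \frac{16}{1799395} \approx -8.8919 \cdot 10^{-6}$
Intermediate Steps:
$p{\left(l,T \right)} = 9 + 2 T$
$W{\left(s \right)} = 1 + \frac{4}{s}$
$Z = 60$ ($Z = \left(-6\right) \left(-10\right) = 60$)
$k{\left(L,t \right)} = - \frac{33 \left(4 + t\right)}{t}$ ($k{\left(L,t \right)} = - 11 \frac{4 + t}{t} \left(9 + 2 \left(-3\right)\right) = - \frac{11 \left(4 + t\right)}{t} \left(9 - 6\right) = - \frac{11 \left(4 + t\right)}{t} 3 = - \frac{33 \left(4 + t\right)}{t}$)
$\frac{k{\left(-215,Z \right)}}{3958669} = \frac{-33 - \frac{132}{60}}{3958669} = \left(-33 - \frac{11}{5}\right) \frac{1}{3958669} = \left(- \frac{176}{5}\right) \frac{1}{3958669} = - \frac{16}{1799395}$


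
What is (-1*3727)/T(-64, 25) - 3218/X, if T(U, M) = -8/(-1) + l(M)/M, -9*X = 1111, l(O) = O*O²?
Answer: 14192249/703263 ≈ 20.181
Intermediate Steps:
l(O) = O³
X = -1111/9 (X = -⅑*1111 = -1111/9 ≈ -123.44)
T(U, M) = 8 + M² (T(U, M) = -8/(-1) + M³/M = -8*(-1) + M² = 8 + M²)
(-1*3727)/T(-64, 25) - 3218/X = (-1*3727)/(8 + 25²) - 3218/(-1111/9) = -3727/(8 + 625) - 3218*(-9/1111) = -3727/633 + 28962/1111 = 14192249/703263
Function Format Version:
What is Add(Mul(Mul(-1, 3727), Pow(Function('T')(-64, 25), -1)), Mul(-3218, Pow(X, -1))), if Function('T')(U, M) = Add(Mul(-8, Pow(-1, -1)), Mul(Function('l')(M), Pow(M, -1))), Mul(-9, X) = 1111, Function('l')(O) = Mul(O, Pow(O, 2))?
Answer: Rational(14192249, 703263) ≈ 20.181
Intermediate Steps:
Function('l')(O) = Pow(O, 3)
X = Rational(-1111, 9) (X = Mul(Rational(-1, 9), 1111) = Rational(-1111, 9) ≈ -123.44)
Function('T')(U, M) = Add(8, Pow(M, 2)) (Function('T')(U, M) = Add(Mul(-8, Pow(-1, -1)), Mul(Pow(M, 3), Pow(M, -1))) = Add(Mul(-8, -1), Pow(M, 2)) = Add(8, Pow(M, 2)))
Add(Mul(Mul(-1, 3727), Pow(Function('T')(-64, 25), -1)), Mul(-3218, Pow(X, -1))) = Add(Mul(Mul(-1, 3727), Pow(Add(8, Pow(25, 2)), -1)), Mul(-3218, Pow(Rational(-1111, 9), -1))) = Add(Mul(-3727, Pow(Add(8, 625), -1)), Mul(-3218, Rational(-9, 1111))) = Add(Mul(-3727, Pow(633, -1)), Rational(28962, 1111)) = Add(Mul(-3727, Rational(1, 633)), Rational(28962, 1111)) = Add(Rational(-3727, 633), Rational(28962, 1111)) = Rational(14192249, 703263)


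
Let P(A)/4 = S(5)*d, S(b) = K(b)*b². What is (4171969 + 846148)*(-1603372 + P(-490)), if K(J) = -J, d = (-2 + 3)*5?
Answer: -8058453583024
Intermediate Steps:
d = 5 (d = 1*5 = 5)
S(b) = -b³ (S(b) = (-b)*b² = -b³)
P(A) = -2500 (P(A) = 4*(-1*5³*5) = 4*(-1*125*5) = 4*(-125*5) = 4*(-625) = -2500)
(4171969 + 846148)*(-1603372 + P(-490)) = (4171969 + 846148)*(-1603372 - 2500) = 5018117*(-1605872) = -8058453583024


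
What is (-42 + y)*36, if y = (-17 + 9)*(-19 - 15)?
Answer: 8280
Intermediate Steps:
y = 272 (y = -8*(-34) = 272)
(-42 + y)*36 = (-42 + 272)*36 = 230*36 = 8280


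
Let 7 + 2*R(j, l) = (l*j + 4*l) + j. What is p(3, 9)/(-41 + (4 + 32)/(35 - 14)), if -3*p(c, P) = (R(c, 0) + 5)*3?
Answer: 21/275 ≈ 0.076364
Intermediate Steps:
R(j, l) = -7/2 + j/2 + 2*l + j*l/2 (R(j, l) = -7/2 + ((l*j + 4*l) + j)/2 = -7/2 + ((j*l + 4*l) + j)/2 = -7/2 + ((4*l + j*l) + j)/2 = -7/2 + (j + 4*l + j*l)/2 = -7/2 + (j/2 + 2*l + j*l/2) = -7/2 + j/2 + 2*l + j*l/2)
p(c, P) = -3/2 - c/2 (p(c, P) = -((-7/2 + c/2 + 2*0 + (½)*c*0) + 5)*3/3 = -((-7/2 + c/2 + 0 + 0) + 5)*3/3 = -((-7/2 + c/2) + 5)*3/3 = -(3/2 + c/2)*3/3 = -(9/2 + 3*c/2)/3 = -3/2 - c/2)
p(3, 9)/(-41 + (4 + 32)/(35 - 14)) = (-3/2 - ½*3)/(-41 + (4 + 32)/(35 - 14)) = (-3/2 - 3/2)/(-41 + 36/21) = -3/(-41 + 36*(1/21)) = -3/(-41 + 12/7) = -3/(-275/7) = -3*(-7/275) = 21/275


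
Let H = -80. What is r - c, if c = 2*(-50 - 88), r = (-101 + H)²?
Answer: 33037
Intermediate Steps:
r = 32761 (r = (-101 - 80)² = (-181)² = 32761)
c = -276 (c = 2*(-138) = -276)
r - c = 32761 - 1*(-276) = 32761 + 276 = 33037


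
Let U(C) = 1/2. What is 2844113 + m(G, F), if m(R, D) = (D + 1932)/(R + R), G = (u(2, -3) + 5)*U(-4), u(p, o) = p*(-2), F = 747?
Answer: 2846792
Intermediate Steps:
u(p, o) = -2*p
U(C) = 1/2
G = 1/2 (G = (-2*2 + 5)*(1/2) = (-4 + 5)*(1/2) = 1*(1/2) = 1/2 ≈ 0.50000)
m(R, D) = (1932 + D)/(2*R) (m(R, D) = (1932 + D)/((2*R)) = (1932 + D)*(1/(2*R)) = (1932 + D)/(2*R))
2844113 + m(G, F) = 2844113 + (1932 + 747)/(2*(1/2)) = 2844113 + (1/2)*2*2679 = 2844113 + 2679 = 2846792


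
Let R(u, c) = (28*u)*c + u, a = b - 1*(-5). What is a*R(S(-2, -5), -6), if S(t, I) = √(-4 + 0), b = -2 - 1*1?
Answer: -668*I ≈ -668.0*I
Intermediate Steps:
b = -3 (b = -2 - 1 = -3)
S(t, I) = 2*I (S(t, I) = √(-4) = 2*I)
a = 2 (a = -3 - 1*(-5) = -3 + 5 = 2)
R(u, c) = u + 28*c*u (R(u, c) = 28*c*u + u = u + 28*c*u)
a*R(S(-2, -5), -6) = 2*((2*I)*(1 + 28*(-6))) = 2*((2*I)*(1 - 168)) = 2*((2*I)*(-167)) = 2*(-334*I) = -668*I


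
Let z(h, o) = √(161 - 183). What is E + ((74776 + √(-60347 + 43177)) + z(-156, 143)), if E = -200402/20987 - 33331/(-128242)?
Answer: 201228236687117/2691414854 + I*√22 + I*√17170 ≈ 74767.0 + 135.72*I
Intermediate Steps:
z(h, o) = I*√22 (z(h, o) = √(-22) = I*√22)
E = -25000435587/2691414854 (E = -200402*1/20987 - 33331*(-1/128242) = -200402/20987 + 33331/128242 = -25000435587/2691414854 ≈ -9.2890)
E + ((74776 + √(-60347 + 43177)) + z(-156, 143)) = -25000435587/2691414854 + ((74776 + √(-60347 + 43177)) + I*√22) = -25000435587/2691414854 + ((74776 + √(-17170)) + I*√22) = -25000435587/2691414854 + ((74776 + I*√17170) + I*√22) = -25000435587/2691414854 + (74776 + I*√22 + I*√17170) = 201228236687117/2691414854 + I*√22 + I*√17170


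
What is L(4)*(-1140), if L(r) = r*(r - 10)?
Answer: 27360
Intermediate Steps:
L(r) = r*(-10 + r)
L(4)*(-1140) = (4*(-10 + 4))*(-1140) = (4*(-6))*(-1140) = -24*(-1140) = 27360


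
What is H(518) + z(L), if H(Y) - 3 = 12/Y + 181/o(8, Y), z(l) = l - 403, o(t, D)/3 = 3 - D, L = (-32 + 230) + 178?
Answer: -9641329/400155 ≈ -24.094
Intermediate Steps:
L = 376 (L = 198 + 178 = 376)
o(t, D) = 9 - 3*D (o(t, D) = 3*(3 - D) = 9 - 3*D)
z(l) = -403 + l
H(Y) = 3 + 12/Y + 181/(9 - 3*Y) (H(Y) = 3 + (12/Y + 181/(9 - 3*Y)) = 3 + 12/Y + 181/(9 - 3*Y))
H(518) + z(L) = (⅓)*(-108 - 172*518 + 9*518²)/(518*(-3 + 518)) + (-403 + 376) = (⅓)*(1/518)*(-108 - 89096 + 9*268324)/515 - 27 = (⅓)*(1/518)*(1/515)*(-108 - 89096 + 2414916) - 27 = (⅓)*(1/518)*(1/515)*2325712 - 27 = 1162856/400155 - 27 = -9641329/400155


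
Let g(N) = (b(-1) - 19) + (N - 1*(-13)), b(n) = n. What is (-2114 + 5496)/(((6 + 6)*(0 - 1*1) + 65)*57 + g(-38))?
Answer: 1691/1488 ≈ 1.1364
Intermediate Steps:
g(N) = -7 + N (g(N) = (-1 - 19) + (N - 1*(-13)) = -20 + (N + 13) = -20 + (13 + N) = -7 + N)
(-2114 + 5496)/(((6 + 6)*(0 - 1*1) + 65)*57 + g(-38)) = (-2114 + 5496)/(((6 + 6)*(0 - 1*1) + 65)*57 + (-7 - 38)) = 3382/((12*(0 - 1) + 65)*57 - 45) = 3382/((12*(-1) + 65)*57 - 45) = 3382/((-12 + 65)*57 - 45) = 3382/(53*57 - 45) = 3382/(3021 - 45) = 3382/2976 = 3382*(1/2976) = 1691/1488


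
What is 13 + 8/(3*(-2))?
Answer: 35/3 ≈ 11.667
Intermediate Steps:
13 + 8/(3*(-2)) = 13 + 8/(-6) = 13 - 1/6*8 = 13 - 4/3 = 35/3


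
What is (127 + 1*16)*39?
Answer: 5577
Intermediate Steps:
(127 + 1*16)*39 = (127 + 16)*39 = 143*39 = 5577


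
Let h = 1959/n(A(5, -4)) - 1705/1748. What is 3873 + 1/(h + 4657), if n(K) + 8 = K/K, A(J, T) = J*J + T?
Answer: 207386710541/53546785 ≈ 3873.0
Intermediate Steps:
A(J, T) = T + J² (A(J, T) = J² + T = T + J²)
n(K) = -7 (n(K) = -8 + K/K = -8 + 1 = -7)
h = -3436267/12236 (h = 1959/(-7) - 1705/1748 = 1959*(-⅐) - 1705*1/1748 = -1959/7 - 1705/1748 = -3436267/12236 ≈ -280.83)
3873 + 1/(h + 4657) = 3873 + 1/(-3436267/12236 + 4657) = 3873 + 1/(53546785/12236) = 3873 + 12236/53546785 = 207386710541/53546785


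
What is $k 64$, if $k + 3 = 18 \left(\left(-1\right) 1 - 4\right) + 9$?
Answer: $-5376$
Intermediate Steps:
$k = -84$ ($k = -3 + \left(18 \left(\left(-1\right) 1 - 4\right) + 9\right) = -3 + \left(18 \left(-1 - 4\right) + 9\right) = -3 + \left(18 \left(-5\right) + 9\right) = -3 + \left(-90 + 9\right) = -3 - 81 = -84$)
$k 64 = \left(-84\right) 64 = -5376$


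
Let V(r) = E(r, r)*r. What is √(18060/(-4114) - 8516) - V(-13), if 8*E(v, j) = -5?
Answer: -65/8 + I*√297949514/187 ≈ -8.125 + 92.306*I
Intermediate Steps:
E(v, j) = -5/8 (E(v, j) = (⅛)*(-5) = -5/8)
V(r) = -5*r/8
√(18060/(-4114) - 8516) - V(-13) = √(18060/(-4114) - 8516) - (-5)*(-13)/8 = √(18060*(-1/4114) - 8516) - 1*65/8 = √(-9030/2057 - 8516) - 65/8 = √(-17526442/2057) - 65/8 = I*√297949514/187 - 65/8 = -65/8 + I*√297949514/187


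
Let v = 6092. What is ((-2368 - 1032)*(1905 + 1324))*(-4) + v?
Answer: 43920492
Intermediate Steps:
((-2368 - 1032)*(1905 + 1324))*(-4) + v = ((-2368 - 1032)*(1905 + 1324))*(-4) + 6092 = -3400*3229*(-4) + 6092 = -10978600*(-4) + 6092 = 43914400 + 6092 = 43920492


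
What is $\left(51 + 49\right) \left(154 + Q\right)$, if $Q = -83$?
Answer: $7100$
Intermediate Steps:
$\left(51 + 49\right) \left(154 + Q\right) = \left(51 + 49\right) \left(154 - 83\right) = 100 \cdot 71 = 7100$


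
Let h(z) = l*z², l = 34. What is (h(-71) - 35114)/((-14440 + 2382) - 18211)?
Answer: -136280/30269 ≈ -4.5023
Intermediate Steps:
h(z) = 34*z²
(h(-71) - 35114)/((-14440 + 2382) - 18211) = (34*(-71)² - 35114)/((-14440 + 2382) - 18211) = (34*5041 - 35114)/(-12058 - 18211) = (171394 - 35114)/(-30269) = 136280*(-1/30269) = -136280/30269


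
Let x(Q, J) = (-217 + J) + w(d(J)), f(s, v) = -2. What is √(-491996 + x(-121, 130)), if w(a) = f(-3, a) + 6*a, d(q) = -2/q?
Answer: I*√2079059515/65 ≈ 701.49*I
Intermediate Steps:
w(a) = -2 + 6*a
x(Q, J) = -219 + J - 12/J (x(Q, J) = (-217 + J) + (-2 + 6*(-2/J)) = (-217 + J) + (-2 - 12/J) = -219 + J - 12/J)
√(-491996 + x(-121, 130)) = √(-491996 + (-219 + 130 - 12/130)) = √(-491996 + (-219 + 130 - 12*1/130)) = √(-491996 + (-219 + 130 - 6/65)) = √(-491996 - 5791/65) = √(-31985531/65) = I*√2079059515/65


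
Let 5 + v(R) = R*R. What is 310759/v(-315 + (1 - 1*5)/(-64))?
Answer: 79554304/25390241 ≈ 3.1333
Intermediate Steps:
v(R) = -5 + R**2 (v(R) = -5 + R*R = -5 + R**2)
310759/v(-315 + (1 - 1*5)/(-64)) = 310759/(-5 + (-315 + (1 - 1*5)/(-64))**2) = 310759/(-5 + (-315 + (1 - 5)*(-1/64))**2) = 310759/(-5 + (-315 - 4*(-1/64))**2) = 310759/(-5 + (-315 + 1/16)**2) = 310759/(-5 + (-5039/16)**2) = 310759/(-5 + 25391521/256) = 310759/(25390241/256) = 310759*(256/25390241) = 79554304/25390241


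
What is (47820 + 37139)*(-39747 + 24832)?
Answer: -1267163485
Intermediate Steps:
(47820 + 37139)*(-39747 + 24832) = 84959*(-14915) = -1267163485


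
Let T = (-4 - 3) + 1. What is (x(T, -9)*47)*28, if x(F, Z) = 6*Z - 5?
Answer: -77644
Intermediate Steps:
T = -6 (T = -7 + 1 = -6)
x(F, Z) = -5 + 6*Z
(x(T, -9)*47)*28 = ((-5 + 6*(-9))*47)*28 = ((-5 - 54)*47)*28 = -59*47*28 = -2773*28 = -77644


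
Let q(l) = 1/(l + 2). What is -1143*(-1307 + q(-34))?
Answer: 47805975/32 ≈ 1.4939e+6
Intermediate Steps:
q(l) = 1/(2 + l)
-1143*(-1307 + q(-34)) = -1143*(-1307 + 1/(2 - 34)) = -1143*(-1307 + 1/(-32)) = -1143*(-1307 - 1/32) = -1143*(-41825/32) = 47805975/32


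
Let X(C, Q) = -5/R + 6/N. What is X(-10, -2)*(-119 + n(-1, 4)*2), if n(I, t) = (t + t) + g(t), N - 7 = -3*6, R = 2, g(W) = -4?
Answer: 7437/22 ≈ 338.05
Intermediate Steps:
N = -11 (N = 7 - 3*6 = 7 - 18 = -11)
X(C, Q) = -67/22 (X(C, Q) = -5/2 + 6/(-11) = -5*½ + 6*(-1/11) = -5/2 - 6/11 = -67/22)
n(I, t) = -4 + 2*t (n(I, t) = (t + t) - 4 = 2*t - 4 = -4 + 2*t)
X(-10, -2)*(-119 + n(-1, 4)*2) = -67*(-119 + (-4 + 2*4)*2)/22 = -67*(-119 + (-4 + 8)*2)/22 = -67*(-119 + 4*2)/22 = -67*(-119 + 8)/22 = -67/22*(-111) = 7437/22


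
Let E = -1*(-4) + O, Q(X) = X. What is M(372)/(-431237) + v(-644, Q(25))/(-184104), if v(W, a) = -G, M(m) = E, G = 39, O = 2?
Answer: 5237873/26464152216 ≈ 0.00019792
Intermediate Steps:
E = 6 (E = -1*(-4) + 2 = 4 + 2 = 6)
M(m) = 6
v(W, a) = -39 (v(W, a) = -1*39 = -39)
M(372)/(-431237) + v(-644, Q(25))/(-184104) = 6/(-431237) - 39/(-184104) = 6*(-1/431237) - 39*(-1/184104) = -6/431237 + 13/61368 = 5237873/26464152216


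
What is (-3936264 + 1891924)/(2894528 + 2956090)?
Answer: -1022170/2925309 ≈ -0.34942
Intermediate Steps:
(-3936264 + 1891924)/(2894528 + 2956090) = -2044340/5850618 = -2044340*1/5850618 = -1022170/2925309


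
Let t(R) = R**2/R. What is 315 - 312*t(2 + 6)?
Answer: -2181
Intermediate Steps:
t(R) = R
315 - 312*t(2 + 6) = 315 - 312*(2 + 6) = 315 - 312*8 = 315 - 2496 = -2181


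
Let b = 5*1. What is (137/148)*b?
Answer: 685/148 ≈ 4.6284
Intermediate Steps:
b = 5
(137/148)*b = (137/148)*5 = 685/148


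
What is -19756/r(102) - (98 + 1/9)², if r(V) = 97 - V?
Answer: -2298209/405 ≈ -5674.6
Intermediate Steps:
-19756/r(102) - (98 + 1/9)² = -19756/(97 - 1*102) - (98 + 1/9)² = -19756/(97 - 102) - (98 + ⅑)² = -19756/(-5) - (883/9)² = -19756*(-⅕) - 1*779689/81 = 19756/5 - 779689/81 = -2298209/405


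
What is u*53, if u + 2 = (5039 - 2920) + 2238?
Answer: 230815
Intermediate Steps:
u = 4355 (u = -2 + ((5039 - 2920) + 2238) = -2 + (2119 + 2238) = -2 + 4357 = 4355)
u*53 = 4355*53 = 230815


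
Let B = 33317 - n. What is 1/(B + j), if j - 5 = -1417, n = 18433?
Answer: 1/13472 ≈ 7.4228e-5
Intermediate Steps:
j = -1412 (j = 5 - 1417 = -1412)
B = 14884 (B = 33317 - 1*18433 = 33317 - 18433 = 14884)
1/(B + j) = 1/(14884 - 1412) = 1/13472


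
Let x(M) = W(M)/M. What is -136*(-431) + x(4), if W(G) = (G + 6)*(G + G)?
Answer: 58636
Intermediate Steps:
W(G) = 2*G*(6 + G) (W(G) = (6 + G)*(2*G) = 2*G*(6 + G))
x(M) = 12 + 2*M (x(M) = (2*M*(6 + M))/M = 12 + 2*M)
-136*(-431) + x(4) = -136*(-431) + (12 + 2*4) = 58616 + (12 + 8) = 58616 + 20 = 58636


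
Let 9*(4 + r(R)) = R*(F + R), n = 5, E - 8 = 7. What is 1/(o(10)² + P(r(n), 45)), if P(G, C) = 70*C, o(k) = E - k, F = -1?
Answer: 1/3175 ≈ 0.00031496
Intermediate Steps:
E = 15 (E = 8 + 7 = 15)
r(R) = -4 + R*(-1 + R)/9 (r(R) = -4 + (R*(-1 + R))/9 = -4 + R*(-1 + R)/9)
o(k) = 15 - k
1/(o(10)² + P(r(n), 45)) = 1/((15 - 1*10)² + 70*45) = 1/((15 - 10)² + 3150) = 1/(5² + 3150) = 1/(25 + 3150) = 1/3175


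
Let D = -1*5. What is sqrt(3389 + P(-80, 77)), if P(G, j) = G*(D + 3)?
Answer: 13*sqrt(21) ≈ 59.573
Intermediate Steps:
D = -5
P(G, j) = -2*G (P(G, j) = G*(-5 + 3) = G*(-2) = -2*G)
sqrt(3389 + P(-80, 77)) = sqrt(3389 - 2*(-80)) = sqrt(3389 + 160) = sqrt(3549) = 13*sqrt(21)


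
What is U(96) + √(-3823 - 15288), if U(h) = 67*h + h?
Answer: 6528 + I*√19111 ≈ 6528.0 + 138.24*I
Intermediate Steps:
U(h) = 68*h
U(96) + √(-3823 - 15288) = 68*96 + √(-3823 - 15288) = 6528 + √(-19111) = 6528 + I*√19111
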